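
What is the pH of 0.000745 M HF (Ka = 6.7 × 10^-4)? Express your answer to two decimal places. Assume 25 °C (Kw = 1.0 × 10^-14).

HF ⇌ F- + H+
Ka = [H+]²/(0.000745 − [H+]) = 6.7 × 10^-4
Here C₀/Ka ≈ 1.11, so the small-[H+] approximation fails. Use the quadratic:
[H+] = (−Ka + √(Ka² + 4·Ka·C₀))/2 = 4.47 × 10^-4 M
pH = −log(4.47 × 10^-4) = 3.35

pH = 3.35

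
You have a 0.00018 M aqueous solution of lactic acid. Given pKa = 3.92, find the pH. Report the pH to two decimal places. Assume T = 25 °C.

pH = 4.01

CH3CH(OH)COOH ⇌ CH3CH(OH)COO- + H+
Ka = 10^(−3.92) = 1.20 × 10^-4
From the ICE table, Ka = [H+]²/(0.00018 − [H+]) = 1.20 × 10^-4.
The 5% rule fails; solving [H+]² + Ka·[H+] − Ka·C₀ = 0 exactly:
[H+] = [−0.00012 + √(0.00012² + 8.64e-08)]/2 = 9.87 × 10^-5 M
pH = −log(9.87 × 10^-5) = 4.01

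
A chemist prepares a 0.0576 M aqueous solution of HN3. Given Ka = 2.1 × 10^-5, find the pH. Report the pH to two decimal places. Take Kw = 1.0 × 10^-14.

HN3 ⇌ N3- + H+
Ka = x²/(0.0576 − x) = 2.1 × 10^-5
Assume x ≪ 0.0576: x ≈ √(2.1 × 10^-5 × 0.0576) = 1.10 × 10^-3 M
Check: 1.9% ionized — well under 5%, approximation valid.
pH = −log(1.10 × 10^-3) = 2.96

pH = 2.96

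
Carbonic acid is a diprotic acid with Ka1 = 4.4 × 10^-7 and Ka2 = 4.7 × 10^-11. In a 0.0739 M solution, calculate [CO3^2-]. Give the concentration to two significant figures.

First ionization gives [H+] ≈ [HCO3-] = 1.80 × 10^-4 M.
Second step: Ka2 = [H+][CO3^2-]/[HCO3-] ≈ [CO3^2-] (since [H+] ≈ [HCO3-]).
So [CO3^2-] ≈ Ka2.

4.7 × 10^-11 M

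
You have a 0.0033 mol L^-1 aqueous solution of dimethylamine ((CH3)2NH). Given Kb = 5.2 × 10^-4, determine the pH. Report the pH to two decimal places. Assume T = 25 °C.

pH = 11.03

(CH3)2NH + H2O ⇌ (CH3)2NH2+ + OH-
From the ICE table, Kb = [OH-]²/(0.0033 − [OH-]) = 5.2 × 10^-4.
The 5% rule fails; solving [OH-]² + Kb·[OH-] − Kb·C₀ = 0 exactly:
[OH-] = [−0.00052 + √(0.00052² + 6.86e-06)]/2 = 1.08 × 10^-3 M
pOH = 2.97, so pH = 14.00 − pOH = 11.03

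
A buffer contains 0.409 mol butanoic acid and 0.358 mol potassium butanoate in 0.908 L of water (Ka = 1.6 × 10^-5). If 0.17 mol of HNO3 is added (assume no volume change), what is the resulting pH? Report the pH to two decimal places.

Added H+ converts CH3(CH2)2COO- to CH3(CH2)2COOH: CH3(CH2)2COOH → 0.579 mol, CH3(CH2)2COO- → 0.188 mol.
pKa = −log(1.6 × 10^-5) = 4.796
Henderson–Hasselbalch with mole ratio 0.188/0.579: pH = 4.796 + (-0.489)

pH = 4.31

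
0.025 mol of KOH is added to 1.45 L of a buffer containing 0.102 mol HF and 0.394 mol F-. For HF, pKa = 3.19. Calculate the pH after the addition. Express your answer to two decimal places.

OH- converts HF to F-: HF → 0.077 mol, F- → 0.419 mol.
pH = pKa + log(n_F-/n_HF) = 3.19 + log(0.419/0.077) = 3.19 + (+0.736)

pH = 3.93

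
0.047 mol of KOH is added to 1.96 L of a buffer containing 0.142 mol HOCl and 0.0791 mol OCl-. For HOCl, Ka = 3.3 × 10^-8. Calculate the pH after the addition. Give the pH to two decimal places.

pH = 7.60

After neutralization: n(HOCl) = 0.095 mol, n(OCl-) = 0.126 mol.
pKa = −log(3.3 × 10^-8) = 7.481
pH = pKa + log([A⁻]/[HA]) = 7.481 + log(0.126/0.095) = 7.481 +0.123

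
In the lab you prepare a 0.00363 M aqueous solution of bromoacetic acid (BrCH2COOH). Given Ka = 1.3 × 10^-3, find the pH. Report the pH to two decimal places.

pH = 2.79

BrCH2COOH ⇌ BrCH2COO- + H+
From the ICE table, Ka = x²/(0.00363 − x) = 1.3 × 10^-3.
The 5% rule fails; solving x² + Ka·x − Ka·C₀ = 0 exactly:
x = [−0.0013 + √(0.0013² + 1.89e-05)]/2 = 1.62 × 10^-3 M
pH = −log[H+] = −log(1.62 × 10^-3) = 2.79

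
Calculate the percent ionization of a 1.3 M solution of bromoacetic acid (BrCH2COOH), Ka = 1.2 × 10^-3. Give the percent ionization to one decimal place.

3.0%

BrCH2COOH ⇌ BrCH2COO- + H+; let x = [H+] at equilibrium.
x ≈ √(Ka·C₀) = √(1.2 × 10^-3 × 1.3) = 3.95 × 10^-2 M
Fraction ionized = 3.95 × 10^-2 / 1.3 = 0.0304 → 3.0%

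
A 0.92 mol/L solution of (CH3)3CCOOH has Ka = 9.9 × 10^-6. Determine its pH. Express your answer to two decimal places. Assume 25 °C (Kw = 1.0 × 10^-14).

pH = 2.52

(CH3)3CCOOH ⇌ (CH3)3CCOO- + H+
Ka = [H+]²/(0.92 − [H+]) = 9.9 × 10^-6
Since Ka ≪ C₀, [H+] ≈ √(Ka·C₀) = 3.02 × 10^-3 M.
pH = −log[H+] = −log(3.02 × 10^-3) = 2.52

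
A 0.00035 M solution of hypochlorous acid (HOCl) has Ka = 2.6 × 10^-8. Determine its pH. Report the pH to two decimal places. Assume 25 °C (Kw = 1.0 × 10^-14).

pH = 5.52

HOCl ⇌ OCl- + H+
From the ICE table, Ka = x²/(0.00035 − x) = 2.6 × 10^-8.
Since Ka ≪ C₀, x ≈ √(Ka·C₀) = 3.02 × 10^-6 M.
pH = −log(3.02 × 10^-6) = 5.52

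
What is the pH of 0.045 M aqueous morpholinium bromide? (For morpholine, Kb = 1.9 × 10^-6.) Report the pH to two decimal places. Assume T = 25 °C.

C4H8ONH2+ is the conjugate acid of the weak base C4H8ONH.
Ka = Kw/Kb = 1.0×10^-14 / 1.9 × 10^-6 = 5.26 × 10^-9
From the ICE table, Ka = [H+]²/(0.045 − [H+]) = 5.26 × 10^-9.
Assume [H+] ≪ 0.045: [H+] ≈ √(5.26 × 10^-9 × 0.045) = 1.54 × 10^-5 M
([H+]/C₀ = 0.034% < 5%, so the approximation holds.)
pH = −log(1.54 × 10^-5) = 4.81

pH = 4.81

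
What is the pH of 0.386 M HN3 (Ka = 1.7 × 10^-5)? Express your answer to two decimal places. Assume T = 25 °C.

pH = 2.59

HN3 ⇌ N3- + H+
Let x = [H+] at equilibrium. Ka = x²/(0.386 − x).
Since Ka ≪ C₀, x ≈ √(Ka·C₀) = 2.56 × 10^-3 M.
(x/C₀ = 0.66% < 5%, so the approximation holds.)
pH = −log(2.56 × 10^-3) = 2.59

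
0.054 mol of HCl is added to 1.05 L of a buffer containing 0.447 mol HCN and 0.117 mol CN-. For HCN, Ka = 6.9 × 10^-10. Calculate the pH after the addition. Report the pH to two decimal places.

Added H+ converts CN- to HCN: HCN → 0.501 mol, CN- → 0.063 mol.
pKa = −log(6.9 × 10^-10) = 9.161
Henderson–Hasselbalch with mole ratio 0.063/0.501: pH = 9.161 + (-0.900)

pH = 8.26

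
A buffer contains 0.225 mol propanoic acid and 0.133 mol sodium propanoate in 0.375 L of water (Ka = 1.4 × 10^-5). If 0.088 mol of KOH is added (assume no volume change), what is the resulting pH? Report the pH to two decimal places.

OH- converts CH3CH2COOH to CH3CH2COO-: CH3CH2COOH → 0.137 mol, CH3CH2COO- → 0.221 mol.
pKa = −log(1.4 × 10^-5) = 4.854
Henderson–Hasselbalch with mole ratio 0.221/0.137: pH = 4.854 + (+0.208)

pH = 5.06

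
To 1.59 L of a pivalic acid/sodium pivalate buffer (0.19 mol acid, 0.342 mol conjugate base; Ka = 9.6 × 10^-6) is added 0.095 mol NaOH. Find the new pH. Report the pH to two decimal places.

OH- converts (CH3)3CCOOH to (CH3)3CCOO-: (CH3)3CCOOH → 0.095 mol, (CH3)3CCOO- → 0.437 mol.
pKa = −log(9.6 × 10^-6) = 5.018
pH = pKa + log([A⁻]/[HA]) = 5.018 + log(0.437/0.095) = 5.018 +0.663

pH = 5.68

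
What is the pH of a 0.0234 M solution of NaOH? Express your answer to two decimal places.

NaOH is a strong base; [OH-] = 0.0234 M.
pOH = -log(0.0234) = 1.63
pH = 14.00 - 1.63 = 12.37

pH = 12.37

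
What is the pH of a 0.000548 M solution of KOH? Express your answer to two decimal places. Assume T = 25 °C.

pH = 10.74

KOH is a strong base; [OH-] = 0.000548 M.
pOH = -log(0.000548) = 3.26
pH = 14.00 - 3.26 = 10.74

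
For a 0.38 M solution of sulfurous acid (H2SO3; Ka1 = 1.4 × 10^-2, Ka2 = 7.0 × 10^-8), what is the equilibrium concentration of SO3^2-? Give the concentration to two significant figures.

First ionization gives [H+] ≈ [HSO3-] = 6.63 × 10^-2 M.
Second step: Ka2 = [H+][SO3^2-]/[HSO3-] ≈ [SO3^2-] (since [H+] ≈ [HSO3-]).
So [SO3^2-] ≈ Ka2.

7.0 × 10^-8 M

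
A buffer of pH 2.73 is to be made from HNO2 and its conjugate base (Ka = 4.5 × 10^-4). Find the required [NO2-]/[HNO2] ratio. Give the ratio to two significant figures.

pKa = -log(4.5 × 10^-4) = 3.347
pH = pKa + log(r) ⇒ log(r) = 2.73 − 3.347 = -0.617
r = [NO2-]/[HNO2] = 10^(-0.617) = 0.242

ratio = 0.24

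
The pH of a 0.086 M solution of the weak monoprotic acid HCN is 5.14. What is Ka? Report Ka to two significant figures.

Ka = 6.1 × 10^-10

[H+] = 10^(-5.14) = 7.24 × 10^-6 M
At equilibrium [HA] = 0.086 − 7.24 × 10^-6 = 8.60 × 10^-2 M
Ka = [H+][A-]/[HA] = (7.24 × 10^-6)² / 8.60 × 10^-2 = 6.1 × 10^-10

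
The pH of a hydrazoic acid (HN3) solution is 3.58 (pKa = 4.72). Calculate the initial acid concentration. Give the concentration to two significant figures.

[H+] = 10^(-3.58) = 2.63 × 10^-4 M = x
Ka = 10^(−4.72) = 1.91 × 10^-5
Ka = x²/(C₀ − x) ⇒ C₀ = x + x²/Ka
C₀ = 2.63 × 10^-4 + (2.63 × 10^-4)²/(1.91 × 10^-5) = 3.88 × 10^-3 M

C₀ = 3.9 × 10^-3 M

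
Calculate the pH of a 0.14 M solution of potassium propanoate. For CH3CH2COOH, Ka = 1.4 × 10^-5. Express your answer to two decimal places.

pH = 9.00

CH3CH2COO- is the conjugate base of the weak acid CH3CH2COOH.
Kb = Kw/Ka = 1.0×10^-14 / 1.4 × 10^-5 = 7.14 × 10^-10
Let x = [OH-] at equilibrium. Kb = x²/(0.14 − x).
Neglecting x in the denominator: x = √(7.14 × 10^-10 × 0.14) = 1.00 × 10^-5 M
pOH = 5.00, so pH = 14.00 − pOH = 9.00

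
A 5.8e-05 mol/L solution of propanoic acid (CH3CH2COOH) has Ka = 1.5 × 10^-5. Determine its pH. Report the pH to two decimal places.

CH3CH2COOH ⇌ CH3CH2COO- + H+
Let x = [H+] at equilibrium. Ka = x²/(5.8e-05 − x).
Here C₀/Ka ≈ 3.87, so the small-x approximation fails. Use the quadratic:
x = (−Ka + √(Ka² + 4·Ka·C₀))/2 = 2.29 × 10^-5 M
pH = −log[H+] = −log(2.29 × 10^-5) = 4.64

pH = 4.64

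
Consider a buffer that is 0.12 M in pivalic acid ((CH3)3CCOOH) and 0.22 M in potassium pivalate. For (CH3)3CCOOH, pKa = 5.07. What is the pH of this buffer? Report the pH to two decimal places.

pH = 5.33

pH = pKa + log([A⁻]/[HA]) = 5.07 + log(0.22/0.12)
pH = 5.07 + (+0.263) = 5.33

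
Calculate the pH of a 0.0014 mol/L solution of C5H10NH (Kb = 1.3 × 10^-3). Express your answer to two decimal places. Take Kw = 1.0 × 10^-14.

C5H10NH + H2O ⇌ C5H10NH2+ + OH-
From the ICE table, Kb = x²/(0.0014 − x) = 1.3 × 10^-3.
Here C₀/Kb ≈ 1.08, so the small-x approximation fails. Use the quadratic:
x = (−Kb + √(Kb² + 4·Kb·C₀))/2 = 8.47 × 10^-4 M
pOH = −log(8.47 × 10^-4) = 3.07; pH = 14.00 − 3.07 = 10.93

pH = 10.93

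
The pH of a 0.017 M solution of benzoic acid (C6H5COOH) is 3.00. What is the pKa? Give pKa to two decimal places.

[H+] = 10^(-3.00) = 1.00 × 10^-3 M
At equilibrium [HA] = 0.017 − 1.00 × 10^-3 = 1.60 × 10^-2 M
Ka = [H+][A-]/[HA] = (1.00 × 10^-3)² / 1.60 × 10^-2 = 6.25 × 10^-5
pKa = -log(6.25 × 10^-5) = 4.20

pKa = 4.20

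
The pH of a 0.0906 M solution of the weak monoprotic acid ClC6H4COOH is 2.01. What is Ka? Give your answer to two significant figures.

Ka = 1.2 × 10^-3

[H+] = 10^(-2.01) = 9.77 × 10^-3 M
At equilibrium [HA] = 0.0906 − 9.77 × 10^-3 = 8.08 × 10^-2 M
Ka = [H+][A-]/[HA] = (9.77 × 10^-3)² / 8.08 × 10^-2 = 1.2 × 10^-3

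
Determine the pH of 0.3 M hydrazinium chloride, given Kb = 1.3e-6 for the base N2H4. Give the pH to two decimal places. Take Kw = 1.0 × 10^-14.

pH = 4.32

N2H5+ is the conjugate acid of the weak base N2H4.
Ka = Kw/Kb = 1.0×10^-14 / 1.3 × 10^-6 = 7.69 × 10^-9
Ka = [H+]²/(0.3 − [H+]) = 7.69 × 10^-9
Since Ka ≪ C₀, [H+] ≈ √(Ka·C₀) = 4.80 × 10^-5 M.
Check: 0.016% ionized — well under 5%, approximation valid.
pH = −log(4.80 × 10^-5) = 4.32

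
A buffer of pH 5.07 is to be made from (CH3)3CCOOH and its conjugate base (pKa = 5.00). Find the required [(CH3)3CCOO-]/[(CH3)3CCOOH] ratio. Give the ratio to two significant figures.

ratio = 1.2

pH = pKa + log(r) ⇒ log(r) = 5.07 − 5.00 = +0.07
r = [(CH3)3CCOO-]/[(CH3)3CCOOH] = 10^(+0.07) = 1.17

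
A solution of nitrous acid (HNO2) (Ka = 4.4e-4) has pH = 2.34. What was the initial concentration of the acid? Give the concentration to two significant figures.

[H+] = 10^(-2.34) = 4.57 × 10^-3 M = x
Ka = x²/(C₀ − x) ⇒ C₀ = x + x²/Ka
C₀ = 4.57 × 10^-3 + (4.57 × 10^-3)²/(4.4 × 10^-4) = 5.20 × 10^-2 M

C₀ = 5.2 × 10^-2 M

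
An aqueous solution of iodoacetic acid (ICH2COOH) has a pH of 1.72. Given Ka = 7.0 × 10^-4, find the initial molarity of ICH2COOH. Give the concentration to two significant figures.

C₀ = 5.4 × 10^-1 M

[H+] = 10^(-1.72) = 1.91 × 10^-2 M = x
Ka = x²/(C₀ − x) ⇒ C₀ = x + x²/Ka
C₀ = 1.91 × 10^-2 + (1.91 × 10^-2)²/(7.0 × 10^-4) = 5.40 × 10^-1 M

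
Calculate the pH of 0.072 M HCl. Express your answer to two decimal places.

pH = 1.14

HCl is a strong acid and dissociates completely, so [H+] = 0.072 M.
pH = -log(0.072) = 1.14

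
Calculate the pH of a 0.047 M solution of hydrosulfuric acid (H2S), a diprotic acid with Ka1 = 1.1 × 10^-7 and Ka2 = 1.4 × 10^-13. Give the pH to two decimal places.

pH = 4.14

Since Ka1 ≫ Ka2, the first ionization dominates [H+].
Ka1 = x²/(0.047 − x) = 1.1 × 10^-7
x ≈ √(1.1 × 10^-7 × 0.047) = 7.19 × 10^-5 M
pH = −log(7.19 × 10^-5) = 4.14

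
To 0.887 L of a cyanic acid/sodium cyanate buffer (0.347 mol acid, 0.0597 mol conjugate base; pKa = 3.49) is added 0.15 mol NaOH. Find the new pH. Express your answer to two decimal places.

pH = 3.52

After neutralization: n(HOCN) = 0.197 mol, n(OCN-) = 0.21 mol.
pH = pKa + log([A⁻]/[HA]) = 3.49 + log(0.21/0.197) = 3.49 +0.028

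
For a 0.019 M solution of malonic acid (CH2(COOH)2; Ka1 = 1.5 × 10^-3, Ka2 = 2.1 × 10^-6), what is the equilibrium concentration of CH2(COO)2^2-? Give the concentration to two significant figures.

First ionization gives [H+] ≈ [CH2(COOH)COO-] = 4.64 × 10^-3 M.
Second step: Ka2 = [H+][CH2(COO)2^2-]/[CH2(COOH)COO-] ≈ [CH2(COO)2^2-] (since [H+] ≈ [CH2(COOH)COO-]).
So [CH2(COO)2^2-] ≈ Ka2.

2.1 × 10^-6 M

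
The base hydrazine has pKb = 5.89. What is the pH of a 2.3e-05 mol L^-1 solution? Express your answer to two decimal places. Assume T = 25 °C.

pH = 8.68

N2H4 + H2O ⇌ N2H5+ + OH-
Kb = 10^(−5.89) = 1.29 × 10^-6
Let x = [OH-] at equilibrium. Kb = x²/(2.3e-05 − x).
The 5% rule fails; solving x² + Kb·x − Kb·C₀ = 0 exactly:
x = [−1.29e-06 + √(1.29e-06² + 1.19e-10)]/2 = 4.84 × 10^-6 M
pOH = 5.32, so pH = 14.00 − pOH = 8.68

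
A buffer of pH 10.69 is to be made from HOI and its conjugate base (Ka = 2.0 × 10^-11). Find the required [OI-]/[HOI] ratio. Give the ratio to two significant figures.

ratio = 0.98

pKa = -log(2.0 × 10^-11) = 10.699
pH = pKa + log(r) ⇒ log(r) = 10.69 − 10.699 = -0.009
r = [OI-]/[HOI] = 10^(-0.009) = 0.979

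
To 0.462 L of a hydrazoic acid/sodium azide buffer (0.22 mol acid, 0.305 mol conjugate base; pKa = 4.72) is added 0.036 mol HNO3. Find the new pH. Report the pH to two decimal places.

pH = 4.74

Added H+ converts N3- to HN3: HN3 → 0.256 mol, N3- → 0.269 mol.
pH = pKa + log([A⁻]/[HA]) = 4.72 + log(0.269/0.256) = 4.72 +0.022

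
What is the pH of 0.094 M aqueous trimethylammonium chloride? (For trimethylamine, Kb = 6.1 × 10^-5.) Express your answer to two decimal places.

(CH3)3NH+ is the conjugate acid of the weak base (CH3)3N.
Ka = Kw/Kb = 1.0×10^-14 / 6.1 × 10^-5 = 1.64 × 10^-10
Let x = [H+] at equilibrium. Ka = x²/(0.094 − x).
Neglecting x in the denominator: x = √(1.64 × 10^-10 × 0.094) = 3.93 × 10^-6 M
(x/C₀ = 0.0042% < 5%, so the approximation holds.)
pH = −log(3.93 × 10^-6) = 5.41

pH = 5.41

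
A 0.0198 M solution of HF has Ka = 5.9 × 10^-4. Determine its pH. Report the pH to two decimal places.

pH = 2.50

HF ⇌ F- + H+
Ka = [H+]²/(0.0198 − [H+]) = 5.9 × 10^-4
[H+] is not negligible relative to C₀; solve [H+]² + 0.00059·[H+] − 1.17e-05 = 0.
[H+] = [−0.00059 + √(0.00059² + 4.67e-05)]/2 = 3.14 × 10^-3 M
pH = −log[H+] = −log(3.14 × 10^-3) = 2.50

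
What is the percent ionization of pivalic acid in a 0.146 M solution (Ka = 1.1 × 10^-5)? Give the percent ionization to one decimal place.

(CH3)3CCOOH ⇌ (CH3)3CCOO- + H+; let x = [H+] at equilibrium.
x ≈ √(Ka·C₀) = √(1.1 × 10^-5 × 0.146) = 1.27 × 10^-3 M
% ionization = x/C₀ × 100% = 1.27 × 10^-3/0.146 × 100% = 0.9%

0.9%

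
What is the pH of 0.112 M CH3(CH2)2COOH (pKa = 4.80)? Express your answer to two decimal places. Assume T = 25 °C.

pH = 2.88

CH3(CH2)2COOH ⇌ CH3(CH2)2COO- + H+
Ka = 10^(−4.80) = 1.58 × 10^-5
From the ICE table, Ka = [H+]²/(0.112 − [H+]) = 1.58 × 10^-5.
Assume [H+] ≪ 0.112: [H+] ≈ √(1.58 × 10^-5 × 0.112) = 1.33 × 10^-3 M
pH = −log[H+] = −log(1.33 × 10^-3) = 2.88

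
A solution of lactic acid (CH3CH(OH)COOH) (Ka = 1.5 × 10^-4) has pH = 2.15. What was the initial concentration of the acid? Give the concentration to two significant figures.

[H+] = 10^(-2.15) = 7.08 × 10^-3 M = x
Ka = x²/(C₀ − x) ⇒ C₀ = x + x²/Ka
C₀ = 7.08 × 10^-3 + (7.08 × 10^-3)²/(1.5 × 10^-4) = 3.41 × 10^-1 M

C₀ = 3.4 × 10^-1 M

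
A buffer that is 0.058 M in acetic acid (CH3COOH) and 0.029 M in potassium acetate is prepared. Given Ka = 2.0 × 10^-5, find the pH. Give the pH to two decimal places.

pKa = −log(2.0 × 10^-5) = 4.699
Henderson–Hasselbalch: pH = pKa + log([CH3COO-]/[CH3COOH]) = 4.699 + log(0.029/0.058)
pH = 4.699 + (-0.301) = 4.40

pH = 4.40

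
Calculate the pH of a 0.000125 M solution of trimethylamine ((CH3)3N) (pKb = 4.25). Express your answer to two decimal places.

pH = 9.78

(CH3)3N + H2O ⇌ (CH3)3NH+ + OH-
Kb = 10^(−4.25) = 5.62 × 10^-5
From the ICE table, Kb = [OH-]²/(0.000125 − [OH-]) = 5.62 × 10^-5.
Here C₀/Kb ≈ 2.22, so the small-[OH-] approximation fails. Use the quadratic:
[OH-] = [−5.62e-05 + √(5.62e-05² + 2.81e-08)]/2 = 6.03 × 10^-5 M
pOH = −log(6.03 × 10^-5) = 4.22; pH = 14.00 − 4.22 = 9.78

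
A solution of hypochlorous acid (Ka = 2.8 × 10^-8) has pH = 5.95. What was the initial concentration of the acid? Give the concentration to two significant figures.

C₀ = 4.6 × 10^-5 M

[H+] = 10^(-5.95) = 1.12 × 10^-6 M = x
Ka = x²/(C₀ − x) ⇒ C₀ = x + x²/Ka
C₀ = 1.12 × 10^-6 + (1.12 × 10^-6)²/(2.8 × 10^-8) = 4.59 × 10^-5 M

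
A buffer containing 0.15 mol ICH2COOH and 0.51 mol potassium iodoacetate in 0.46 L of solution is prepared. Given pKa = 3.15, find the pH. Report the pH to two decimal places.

pH = 3.68

pH = pKa + log([A⁻]/[HA]) = 3.15 + log(0.51/0.15)
pH = 3.15 + (+0.531) = 3.68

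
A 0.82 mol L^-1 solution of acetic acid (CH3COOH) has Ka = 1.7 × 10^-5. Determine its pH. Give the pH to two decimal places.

pH = 2.43

CH3COOH ⇌ CH3COO- + H+
Ka = [H+]²/(0.82 − [H+]) = 1.7 × 10^-5
Neglecting [H+] in the denominator: [H+] = √(1.7 × 10^-5 × 0.82) = 3.73 × 10^-3 M
Check: 0.46% ionized — well under 5%, approximation valid.
pH = −log[H+] = −log(3.73 × 10^-3) = 2.43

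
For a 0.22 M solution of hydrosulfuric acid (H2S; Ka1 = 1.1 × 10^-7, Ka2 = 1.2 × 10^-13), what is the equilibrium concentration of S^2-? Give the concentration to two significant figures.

1.2 × 10^-13 M

First ionization gives [H+] ≈ [HS-] = 1.56 × 10^-4 M.
Second step: Ka2 = [H+][S^2-]/[HS-] ≈ [S^2-] (since [H+] ≈ [HS-]).
So [S^2-] ≈ Ka2.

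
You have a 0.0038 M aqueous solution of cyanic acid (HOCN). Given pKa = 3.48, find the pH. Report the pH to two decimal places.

pH = 3.01

HOCN ⇌ OCN- + H+
Ka = 10^(−3.48) = 3.31 × 10^-4
From the ICE table, Ka = [H+]²/(0.0038 − [H+]) = 3.31 × 10^-4.
The 5% rule fails; solving [H+]² + Ka·[H+] − Ka·C₀ = 0 exactly:
[H+] = (−Ka + √(Ka² + 4·Ka·C₀))/2 = 9.68 × 10^-4 M
pH = −log(9.68 × 10^-4) = 3.01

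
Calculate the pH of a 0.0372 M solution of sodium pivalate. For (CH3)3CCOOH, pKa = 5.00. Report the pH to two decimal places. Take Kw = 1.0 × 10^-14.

(CH3)3CCOO- is the conjugate base of the weak acid (CH3)3CCOOH.
Ka = 10^(−5.00) = 1.00 × 10^-5
Kb = Kw/Ka = 1.0×10^-14 / 1.00 × 10^-5 = 1.00 × 10^-9
Kb = x²/(0.0372 − x) = 1.00 × 10^-9
Assume x ≪ 0.0372: x ≈ √(1.00 × 10^-9 × 0.0372) = 6.10 × 10^-6 M
(x/C₀ = 0.016% < 5%, so the approximation holds.)
pOH = 5.21, so pH = 14.00 − pOH = 8.79

pH = 8.79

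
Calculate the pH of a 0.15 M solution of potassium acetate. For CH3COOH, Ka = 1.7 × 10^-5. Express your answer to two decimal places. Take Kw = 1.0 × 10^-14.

CH3COO- is the conjugate base of the weak acid CH3COOH.
Kb = Kw/Ka = 1.0×10^-14 / 1.7 × 10^-5 = 5.88 × 10^-10
From the ICE table, Kb = [OH-]²/(0.15 − [OH-]) = 5.88 × 10^-10.
Assume [OH-] ≪ 0.15: [OH-] ≈ √(5.88 × 10^-10 × 0.15) = 9.39 × 10^-6 M
pOH = 5.03, so pH = 14.00 − pOH = 8.97

pH = 8.97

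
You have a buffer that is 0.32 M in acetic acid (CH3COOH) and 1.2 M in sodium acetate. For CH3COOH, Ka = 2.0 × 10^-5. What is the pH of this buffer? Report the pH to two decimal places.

pKa = −log(2.0 × 10^-5) = 4.699
pH = pKa + log([A⁻]/[HA]) = 4.699 + log(1.2/0.32)
pH = 4.699 + (+0.574) = 5.27

pH = 5.27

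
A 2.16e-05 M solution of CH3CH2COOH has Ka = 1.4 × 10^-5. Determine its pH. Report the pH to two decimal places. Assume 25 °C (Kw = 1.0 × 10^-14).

pH = 4.93

CH3CH2COOH ⇌ CH3CH2COO- + H+
Let x = [H+] at equilibrium. Ka = x²/(2.16e-05 − x).
Here C₀/Ka ≈ 1.54, so the small-x approximation fails. Use the quadratic:
x = (−Ka + √(Ka² + 4·Ka·C₀))/2 = 1.17 × 10^-5 M
pH = −log[H+] = −log(1.17 × 10^-5) = 4.93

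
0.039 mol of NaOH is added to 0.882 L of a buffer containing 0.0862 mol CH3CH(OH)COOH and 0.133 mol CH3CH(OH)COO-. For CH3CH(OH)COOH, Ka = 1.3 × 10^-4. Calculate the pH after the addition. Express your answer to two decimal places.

pH = 4.45

OH- converts CH3CH(OH)COOH to CH3CH(OH)COO-: CH3CH(OH)COOH → 0.0472 mol, CH3CH(OH)COO- → 0.172 mol.
pKa = −log(1.3 × 10^-4) = 3.886
pH = pKa + log([A⁻]/[HA]) = 3.886 + log(0.172/0.0472) = 3.886 +0.562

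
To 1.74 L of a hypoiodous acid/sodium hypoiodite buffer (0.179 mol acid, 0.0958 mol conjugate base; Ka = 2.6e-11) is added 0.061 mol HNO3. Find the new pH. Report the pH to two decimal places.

pH = 9.75

After neutralization: n(HOI) = 0.24 mol, n(OI-) = 0.0348 mol.
pKa = −log(2.6 × 10^-11) = 10.585
pH = pKa + log(n_OI-/n_HOI) = 10.585 + log(0.0348/0.24) = 10.585 + (-0.839)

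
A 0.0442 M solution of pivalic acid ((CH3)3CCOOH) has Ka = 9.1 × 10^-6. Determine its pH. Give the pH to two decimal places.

(CH3)3CCOOH ⇌ (CH3)3CCOO- + H+
Ka = [H+]²/(0.0442 − [H+]) = 9.1 × 10^-6
Assume [H+] ≪ 0.0442: [H+] ≈ √(9.1 × 10^-6 × 0.0442) = 6.34 × 10^-4 M
([H+]/C₀ = 1.4% < 5%, so the approximation holds.)
pH = −log(6.34 × 10^-4) = 3.20

pH = 3.20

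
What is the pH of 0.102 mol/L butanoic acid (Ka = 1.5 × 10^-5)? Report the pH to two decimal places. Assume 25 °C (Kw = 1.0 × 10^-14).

CH3(CH2)2COOH ⇌ CH3(CH2)2COO- + H+
From the ICE table, Ka = x²/(0.102 − x) = 1.5 × 10^-5.
Since Ka ≪ C₀, x ≈ √(Ka·C₀) = 1.24 × 10^-3 M.
(x/C₀ = 1.2% < 5%, so the approximation holds.)
pH = −log(1.24 × 10^-3) = 2.91

pH = 2.91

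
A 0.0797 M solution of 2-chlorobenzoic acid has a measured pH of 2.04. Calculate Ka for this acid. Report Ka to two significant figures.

Ka = 1.2 × 10^-3

[H+] = 10^(-2.04) = 9.12 × 10^-3 M
At equilibrium [HA] = 0.0797 − 9.12 × 10^-3 = 7.06 × 10^-2 M
Ka = [H+][A-]/[HA] = (9.12 × 10^-3)² / 7.06 × 10^-2 = 1.2 × 10^-3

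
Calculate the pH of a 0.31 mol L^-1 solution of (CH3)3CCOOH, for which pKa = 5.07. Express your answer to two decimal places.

(CH3)3CCOOH ⇌ (CH3)3CCOO- + H+
Ka = 10^(−5.07) = 8.51 × 10^-6
Ka = [H+]²/(0.31 − [H+]) = 8.51 × 10^-6
Assume [H+] ≪ 0.31: [H+] ≈ √(8.51 × 10^-6 × 0.31) = 1.62 × 10^-3 M
Check: 0.52% ionized — well under 5%, approximation valid.
pH = −log(1.62 × 10^-3) = 2.79

pH = 2.79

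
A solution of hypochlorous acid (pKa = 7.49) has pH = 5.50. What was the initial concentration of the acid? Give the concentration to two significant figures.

[H+] = 10^(-5.50) = 3.16 × 10^-6 M = x
Ka = 10^(−7.49) = 3.24 × 10^-8
Ka = x²/(C₀ − x) ⇒ C₀ = x + x²/Ka
C₀ = 3.16 × 10^-6 + (3.16 × 10^-6)²/(3.24 × 10^-8) = 3.11 × 10^-4 M

C₀ = 3.1 × 10^-4 M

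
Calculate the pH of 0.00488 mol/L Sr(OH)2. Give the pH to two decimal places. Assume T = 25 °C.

pH = 11.99

Sr(OH)2 is a strong base (each formula unit releases 2 OH-); [OH-] = 0.00976 M.
pOH = -log(0.00976) = 2.01
pH = 14.00 - 2.01 = 11.99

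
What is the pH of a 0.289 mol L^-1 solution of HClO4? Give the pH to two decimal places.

HClO4 is a strong acid and dissociates completely, so [H+] = 0.289 M.
pH = -log(0.289) = 0.54

pH = 0.54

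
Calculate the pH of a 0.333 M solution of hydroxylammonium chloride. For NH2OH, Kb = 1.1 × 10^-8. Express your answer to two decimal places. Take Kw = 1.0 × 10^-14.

pH = 3.26

NH3OH+ is the conjugate acid of the weak base NH2OH.
Ka = Kw/Kb = 1.0×10^-14 / 1.1 × 10^-8 = 9.09 × 10^-7
Ka = [H+]²/(0.333 − [H+]) = 9.09 × 10^-7
Neglecting [H+] in the denominator: [H+] = √(9.09 × 10^-7 × 0.333) = 5.50 × 10^-4 M
Check: 0.17% ionized — well under 5%, approximation valid.
pH = −log(5.50 × 10^-4) = 3.26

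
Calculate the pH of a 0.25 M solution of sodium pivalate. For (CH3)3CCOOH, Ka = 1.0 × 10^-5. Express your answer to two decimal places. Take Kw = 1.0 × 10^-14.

pH = 9.20

(CH3)3CCOO- is the conjugate base of the weak acid (CH3)3CCOOH.
Kb = Kw/Ka = 1.0×10^-14 / 1.0 × 10^-5 = 1.00 × 10^-9
Let x = [OH-] at equilibrium. Kb = x²/(0.25 − x).
Assume x ≪ 0.25: x ≈ √(1.00 × 10^-9 × 0.25) = 1.58 × 10^-5 M
(x/C₀ = 0.0063% < 5%, so the approximation holds.)
pOH = −log(1.58 × 10^-5) = 4.80; pH = 14.00 − 4.80 = 9.20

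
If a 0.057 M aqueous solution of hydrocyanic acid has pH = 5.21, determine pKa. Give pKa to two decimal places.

pKa = 9.18

[H+] = 10^(-5.21) = 6.17 × 10^-6 M
At equilibrium [HA] = 0.057 − 6.17 × 10^-6 = 5.70 × 10^-2 M
Ka = [H+][A-]/[HA] = (6.17 × 10^-6)² / 5.70 × 10^-2 = 6.68 × 10^-10
pKa = -log(6.68 × 10^-10) = 9.18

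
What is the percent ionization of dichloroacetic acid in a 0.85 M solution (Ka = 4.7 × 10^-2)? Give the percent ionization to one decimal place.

20.9%

Cl2CHCOOH ⇌ Cl2CHCOO- + H+; let x = [H+] at equilibrium.
Solve x² + 0.047x − 0.0399 = 0 → x = 1.78 × 10^-1 M
Fraction ionized = 1.78 × 10^-1 / 0.85 = 0.2094 → 20.9%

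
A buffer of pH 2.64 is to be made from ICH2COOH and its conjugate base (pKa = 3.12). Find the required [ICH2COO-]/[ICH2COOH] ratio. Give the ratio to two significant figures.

ratio = 0.33

pH = pKa + log(r) ⇒ log(r) = 2.64 − 3.12 = -0.48
r = [ICH2COO-]/[ICH2COOH] = 10^(-0.48) = 0.331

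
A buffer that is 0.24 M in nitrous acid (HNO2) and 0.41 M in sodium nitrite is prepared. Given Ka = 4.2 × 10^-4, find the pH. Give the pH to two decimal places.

pKa = −log(4.2 × 10^-4) = 3.377
Using pH = pKa + log([base]/[acid]) with [base]/[acid] = 0.41/0.24:
pH = 3.377 + (+0.233) = 3.61

pH = 3.61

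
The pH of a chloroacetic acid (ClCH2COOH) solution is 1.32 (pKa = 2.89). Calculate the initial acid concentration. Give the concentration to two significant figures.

C₀ = 1.8 M

[H+] = 10^(-1.32) = 4.79 × 10^-2 M = x
Ka = 10^(−2.89) = 1.29 × 10^-3
Ka = x²/(C₀ − x) ⇒ C₀ = x + x²/Ka
C₀ = 4.79 × 10^-2 + (4.79 × 10^-2)²/(1.29 × 10^-3) = 1.83 M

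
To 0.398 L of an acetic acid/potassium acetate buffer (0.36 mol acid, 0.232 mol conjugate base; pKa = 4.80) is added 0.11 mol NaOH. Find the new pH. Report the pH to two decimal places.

pH = 4.94

OH- converts CH3COOH to CH3COO-: CH3COOH → 0.25 mol, CH3COO- → 0.342 mol.
pH = pKa + log(n_CH3COO-/n_CH3COOH) = 4.80 + log(0.342/0.25) = 4.80 + (+0.136)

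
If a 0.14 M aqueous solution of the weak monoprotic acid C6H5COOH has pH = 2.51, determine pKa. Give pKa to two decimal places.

pKa = 4.16

[H+] = 10^(-2.51) = 3.09 × 10^-3 M
At equilibrium [HA] = 0.14 − 3.09 × 10^-3 = 1.37 × 10^-1 M
Ka = [H+][A-]/[HA] = (3.09 × 10^-3)² / 1.37 × 10^-1 = 6.97 × 10^-5
pKa = -log(6.97 × 10^-5) = 4.16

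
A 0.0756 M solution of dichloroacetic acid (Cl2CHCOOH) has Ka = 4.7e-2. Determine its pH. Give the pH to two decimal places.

pH = 1.39

Cl2CHCOOH ⇌ Cl2CHCOO- + H+
Let x = [H+] at equilibrium. Ka = x²/(0.0756 − x).
The 5% rule fails; solving x² + Ka·x − Ka·C₀ = 0 exactly:
x = [−0.047 + √(0.047² + 0.0142)]/2 = 4.06 × 10^-2 M
pH = −log[H+] = −log(4.06 × 10^-2) = 1.39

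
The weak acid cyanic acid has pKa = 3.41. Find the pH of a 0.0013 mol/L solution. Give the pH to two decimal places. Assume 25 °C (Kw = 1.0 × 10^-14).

HOCN ⇌ OCN- + H+
Ka = 10^(−3.41) = 3.89 × 10^-4
Ka = x²/(0.0013 − x) = 3.89 × 10^-4
Here C₀/Ka ≈ 3.34, so the small-x approximation fails. Use the quadratic:
x = (−Ka + √(Ka² + 4·Ka·C₀))/2 = 5.43 × 10^-4 M
pH = −log[H+] = −log(5.43 × 10^-4) = 3.27

pH = 3.27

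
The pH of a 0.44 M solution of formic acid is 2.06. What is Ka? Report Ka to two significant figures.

Ka = 1.8 × 10^-4

[H+] = 10^(-2.06) = 8.71 × 10^-3 M
At equilibrium [HA] = 0.44 − 8.71 × 10^-3 = 4.31 × 10^-1 M
Ka = [H+][A-]/[HA] = (8.71 × 10^-3)² / 4.31 × 10^-1 = 1.8 × 10^-4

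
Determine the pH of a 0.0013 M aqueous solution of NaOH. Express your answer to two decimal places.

NaOH is a strong base; [OH-] = 0.0013 M.
pOH = -log(0.0013) = 2.89
pH = 14.00 - 2.89 = 11.11

pH = 11.11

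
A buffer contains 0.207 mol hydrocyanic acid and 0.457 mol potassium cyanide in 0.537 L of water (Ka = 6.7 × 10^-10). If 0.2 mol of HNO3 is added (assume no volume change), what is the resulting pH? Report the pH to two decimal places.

pH = 8.97

Added H+ converts CN- to HCN: HCN → 0.407 mol, CN- → 0.257 mol.
pKa = −log(6.7 × 10^-10) = 9.174
pH = pKa + log([A⁻]/[HA]) = 9.174 + log(0.257/0.407) = 9.174 -0.200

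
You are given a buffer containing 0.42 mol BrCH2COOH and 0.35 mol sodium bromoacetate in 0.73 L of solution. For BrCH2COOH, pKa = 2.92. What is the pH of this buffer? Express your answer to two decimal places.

pH = 2.84

Using pH = pKa + log([base]/[acid]) with [base]/[acid] = 0.35/0.42:
pH = 2.92 + (-0.079) = 2.84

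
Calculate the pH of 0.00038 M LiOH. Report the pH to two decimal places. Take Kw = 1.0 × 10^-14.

pH = 10.58

LiOH is a strong base; [OH-] = 0.00038 M.
pOH = -log(0.00038) = 3.42
pH = 14.00 - 3.42 = 10.58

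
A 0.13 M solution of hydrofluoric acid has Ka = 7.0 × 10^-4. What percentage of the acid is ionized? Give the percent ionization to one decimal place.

7.1%

HF ⇌ F- + H+; let x = [H+] at equilibrium.
Ka = x²/(C₀ − x); solving the quadratic gives x = 9.20 × 10^-3 M.
Fraction ionized = 9.20 × 10^-3 / 0.13 = 0.0708 → 7.1%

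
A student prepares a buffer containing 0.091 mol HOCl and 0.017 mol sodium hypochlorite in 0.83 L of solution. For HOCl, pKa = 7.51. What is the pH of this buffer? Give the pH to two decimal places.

pH = 6.78

Henderson–Hasselbalch: pH = pKa + log([OCl-]/[HOCl]) = 7.51 + log(0.017/0.091)
pH = 7.51 + (-0.729) = 6.78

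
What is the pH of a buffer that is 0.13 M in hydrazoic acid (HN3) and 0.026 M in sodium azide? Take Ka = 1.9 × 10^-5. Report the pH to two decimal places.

pH = 4.02

pKa = −log(1.9 × 10^-5) = 4.721
Henderson–Hasselbalch: pH = pKa + log([N3-]/[HN3]) = 4.721 + log(0.026/0.13)
pH = 4.721 + (-0.699) = 4.02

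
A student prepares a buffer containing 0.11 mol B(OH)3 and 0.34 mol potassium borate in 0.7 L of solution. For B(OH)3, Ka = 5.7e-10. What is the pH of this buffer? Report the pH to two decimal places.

pKa = −log(5.7 × 10^-10) = 9.244
Using pH = pKa + log([base]/[acid]) with [base]/[acid] = 0.34/0.11:
pH = 9.244 + (+0.490) = 9.73

pH = 9.73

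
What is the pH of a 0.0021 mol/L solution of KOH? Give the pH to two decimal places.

pH = 11.32

KOH is a strong base; [OH-] = 0.0021 M.
pOH = -log(0.0021) = 2.68
pH = 14.00 - 2.68 = 11.32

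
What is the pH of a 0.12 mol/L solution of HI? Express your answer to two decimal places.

HI is a strong acid and dissociates completely, so [H+] = 0.12 M.
pH = -log(0.12) = 0.92

pH = 0.92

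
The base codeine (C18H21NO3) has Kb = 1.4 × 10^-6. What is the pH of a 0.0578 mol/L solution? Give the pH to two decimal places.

pH = 10.45

C18H21NO3 + H2O ⇌ C18H22NO3+ + OH-
Let x = [OH-] at equilibrium. Kb = x²/(0.0578 − x).
Neglecting x in the denominator: x = √(1.4 × 10^-6 × 0.0578) = 2.84 × 10^-4 M
(x/C₀ = 0.49% < 5%, so the approximation holds.)
pOH = −log(2.84 × 10^-4) = 3.55; pH = 14.00 − 3.55 = 10.45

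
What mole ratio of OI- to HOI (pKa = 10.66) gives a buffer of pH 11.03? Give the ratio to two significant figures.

ratio = 2.3

pH = pKa + log(r) ⇒ log(r) = 11.03 − 10.66 = +0.37
r = [OI-]/[HOI] = 10^(+0.37) = 2.34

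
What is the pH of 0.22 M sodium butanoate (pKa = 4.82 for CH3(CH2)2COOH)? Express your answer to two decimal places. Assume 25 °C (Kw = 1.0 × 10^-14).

pH = 9.08

CH3(CH2)2COO- is the conjugate base of the weak acid CH3(CH2)2COOH.
Ka = 10^(−4.82) = 1.51 × 10^-5
Kb = Kw/Ka = 1.0×10^-14 / 1.51 × 10^-5 = 6.62 × 10^-10
Let x = [OH-] at equilibrium. Kb = x²/(0.22 − x).
Assume x ≪ 0.22: x ≈ √(6.62 × 10^-10 × 0.22) = 1.21 × 10^-5 M
pOH = −log(1.21 × 10^-5) = 4.92; pH = 14.00 − 4.92 = 9.08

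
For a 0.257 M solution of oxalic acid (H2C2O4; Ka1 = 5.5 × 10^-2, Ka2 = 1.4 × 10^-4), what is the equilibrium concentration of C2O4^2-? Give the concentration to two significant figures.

1.4 × 10^-4 M

First ionization gives [H+] ≈ [HC2O4-] = 9.45 × 10^-2 M.
Second step: Ka2 = [H+][C2O4^2-]/[HC2O4-] ≈ [C2O4^2-] (since [H+] ≈ [HC2O4-]).
So [C2O4^2-] ≈ Ka2.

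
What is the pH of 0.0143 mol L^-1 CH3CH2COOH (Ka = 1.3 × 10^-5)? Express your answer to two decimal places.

CH3CH2COOH ⇌ CH3CH2COO- + H+
From the ICE table, Ka = [H+]²/(0.0143 − [H+]) = 1.3 × 10^-5.
Neglecting [H+] in the denominator: [H+] = √(1.3 × 10^-5 × 0.0143) = 4.31 × 10^-4 M
([H+]/C₀ = 3% < 5%, so the approximation holds.)
pH = −log(4.31 × 10^-4) = 3.37

pH = 3.37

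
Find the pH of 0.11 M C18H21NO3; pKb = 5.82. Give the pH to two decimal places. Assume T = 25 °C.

C18H21NO3 + H2O ⇌ C18H22NO3+ + OH-
Kb = 10^(−5.82) = 1.51 × 10^-6
From the ICE table, Kb = [OH-]²/(0.11 − [OH-]) = 1.51 × 10^-6.
Assume [OH-] ≪ 0.11: [OH-] ≈ √(1.51 × 10^-6 × 0.11) = 4.08 × 10^-4 M
Check: 0.37% ionized — well under 5%, approximation valid.
pOH = 3.39, so pH = 14.00 − pOH = 10.61

pH = 10.61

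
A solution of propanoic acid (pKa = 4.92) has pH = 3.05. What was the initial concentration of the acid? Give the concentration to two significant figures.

C₀ = 6.7 × 10^-2 M

[H+] = 10^(-3.05) = 8.91 × 10^-4 M = x
Ka = 10^(−4.92) = 1.20 × 10^-5
Ka = x²/(C₀ − x) ⇒ C₀ = x + x²/Ka
C₀ = 8.91 × 10^-4 + (8.91 × 10^-4)²/(1.20 × 10^-5) = 6.70 × 10^-2 M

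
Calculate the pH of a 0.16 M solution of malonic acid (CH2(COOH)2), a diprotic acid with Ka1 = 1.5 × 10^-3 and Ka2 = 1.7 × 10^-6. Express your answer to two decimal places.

pH = 1.83

Since Ka1 ≫ Ka2, the first ionization dominates [H+].
Ka1 = x²/(0.16 − x) = 1.5 × 10^-3
Solving the quadratic: x = (−Ka1 + √(Ka1² + 4·Ka1·C₀))/2 = 1.48 × 10^-2 M
pH = −log(1.48 × 10^-2) = 1.83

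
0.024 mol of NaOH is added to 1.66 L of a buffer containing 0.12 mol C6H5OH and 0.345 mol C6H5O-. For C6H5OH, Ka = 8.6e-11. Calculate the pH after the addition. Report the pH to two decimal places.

pH = 10.65

After neutralization: n(C6H5OH) = 0.096 mol, n(C6H5O-) = 0.369 mol.
pKa = −log(8.6 × 10^-11) = 10.066
pH = pKa + log(n_C6H5O-/n_C6H5OH) = 10.066 + log(0.369/0.096) = 10.066 + (+0.585)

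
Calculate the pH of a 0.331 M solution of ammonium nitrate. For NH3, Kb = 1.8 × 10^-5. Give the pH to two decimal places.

pH = 4.87

NH4+ is the conjugate acid of the weak base NH3.
Ka = Kw/Kb = 1.0×10^-14 / 1.8 × 10^-5 = 5.56 × 10^-10
From the ICE table, Ka = [H+]²/(0.331 − [H+]) = 5.56 × 10^-10.
Neglecting [H+] in the denominator: [H+] = √(5.56 × 10^-10 × 0.331) = 1.36 × 10^-5 M
([H+]/C₀ = 0.0041% < 5%, so the approximation holds.)
pH = −log[H+] = −log(1.36 × 10^-5) = 4.87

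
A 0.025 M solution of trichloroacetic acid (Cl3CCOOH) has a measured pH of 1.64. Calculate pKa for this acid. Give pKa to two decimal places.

pKa = 0.60

[H+] = 10^(-1.64) = 2.29 × 10^-2 M
At equilibrium [HA] = 0.025 − 2.29 × 10^-2 = 2.10 × 10^-3 M
Ka = [H+][A-]/[HA] = (2.29 × 10^-2)² / 2.10 × 10^-3 = 2.50 × 10^-1
pKa = -log(2.50 × 10^-1) = 0.60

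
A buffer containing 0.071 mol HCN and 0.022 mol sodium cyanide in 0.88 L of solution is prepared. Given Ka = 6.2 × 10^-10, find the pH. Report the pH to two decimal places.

pH = 8.70

pKa = −log(6.2 × 10^-10) = 9.208
Henderson–Hasselbalch: pH = pKa + log([CN-]/[HCN]) = 9.208 + log(0.022/0.071)
pH = 9.208 + (-0.509) = 8.70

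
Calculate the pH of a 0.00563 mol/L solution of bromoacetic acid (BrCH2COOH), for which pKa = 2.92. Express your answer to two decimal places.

pH = 2.68

BrCH2COOH ⇌ BrCH2COO- + H+
Ka = 10^(−2.92) = 1.20 × 10^-3
Let x = [H+] at equilibrium. Ka = x²/(0.00563 − x).
x is not negligible relative to C₀; solve x² + 0.0012·x − 6.76e-06 = 0.
x = [−0.0012 + √(0.0012² + 2.7e-05)]/2 = 2.07 × 10^-3 M
pH = −log(2.07 × 10^-3) = 2.68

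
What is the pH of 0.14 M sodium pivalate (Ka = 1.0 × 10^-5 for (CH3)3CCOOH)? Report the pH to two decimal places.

pH = 9.07

(CH3)3CCOO- is the conjugate base of the weak acid (CH3)3CCOOH.
Kb = Kw/Ka = 1.0×10^-14 / 1.0 × 10^-5 = 1.00 × 10^-9
From the ICE table, Kb = x²/(0.14 − x) = 1.00 × 10^-9.
Since Kb ≪ C₀, x ≈ √(Kb·C₀) = 1.18 × 10^-5 M.
(x/C₀ = 0.0085% < 5%, so the approximation holds.)
pOH = −log(1.18 × 10^-5) = 4.93; pH = 14.00 − 4.93 = 9.07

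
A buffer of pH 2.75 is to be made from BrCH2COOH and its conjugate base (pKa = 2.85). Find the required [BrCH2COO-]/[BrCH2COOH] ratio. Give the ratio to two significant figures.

ratio = 0.79

pH = pKa + log(r) ⇒ log(r) = 2.75 − 2.85 = -0.10
r = [BrCH2COO-]/[BrCH2COOH] = 10^(-0.10) = 0.794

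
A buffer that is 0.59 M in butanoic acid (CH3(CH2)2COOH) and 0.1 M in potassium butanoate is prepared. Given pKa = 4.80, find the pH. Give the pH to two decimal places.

pH = 4.03

pH = pKa + log([A⁻]/[HA]) = 4.80 + log(0.1/0.59)
pH = 4.80 + (-0.771) = 4.03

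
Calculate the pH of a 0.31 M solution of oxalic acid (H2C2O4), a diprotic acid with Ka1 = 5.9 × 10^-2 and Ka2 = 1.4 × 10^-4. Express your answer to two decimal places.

pH = 0.96

Ka1 ≫ Ka2, so treat the first dissociation as the only significant source of H+.
Ka1 = x²/(0.31 − x) = 5.9 × 10^-2
Solving the quadratic: x = (−Ka1 + √(Ka1² + 4·Ka1·C₀))/2 = 1.09 × 10^-1 M
pH = −log(1.09 × 10^-1) = 0.96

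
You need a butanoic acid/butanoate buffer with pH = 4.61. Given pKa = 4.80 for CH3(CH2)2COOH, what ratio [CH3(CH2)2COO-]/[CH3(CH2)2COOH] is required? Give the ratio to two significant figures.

pH = pKa + log(r) ⇒ log(r) = 4.61 − 4.80 = -0.19
r = [CH3(CH2)2COO-]/[CH3(CH2)2COOH] = 10^(-0.19) = 0.646

ratio = 0.65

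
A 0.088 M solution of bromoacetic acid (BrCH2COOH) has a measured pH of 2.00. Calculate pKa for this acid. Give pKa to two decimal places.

pKa = 2.89

[H+] = 10^(-2.00) = 1.00 × 10^-2 M
At equilibrium [HA] = 0.088 − 1.00 × 10^-2 = 7.80 × 10^-2 M
Ka = [H+][A-]/[HA] = (1.00 × 10^-2)² / 7.80 × 10^-2 = 1.28 × 10^-3
pKa = -log(1.28 × 10^-3) = 2.89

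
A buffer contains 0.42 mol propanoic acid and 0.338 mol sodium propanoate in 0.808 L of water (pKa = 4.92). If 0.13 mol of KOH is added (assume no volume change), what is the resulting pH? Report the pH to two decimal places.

pH = 5.13

After neutralization: n(CH3CH2COOH) = 0.29 mol, n(CH3CH2COO-) = 0.468 mol.
pH = pKa + log([A⁻]/[HA]) = 4.92 + log(0.468/0.29) = 4.92 +0.208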